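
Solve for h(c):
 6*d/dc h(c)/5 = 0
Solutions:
 h(c) = C1


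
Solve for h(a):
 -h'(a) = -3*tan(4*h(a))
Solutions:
 h(a) = -asin(C1*exp(12*a))/4 + pi/4
 h(a) = asin(C1*exp(12*a))/4


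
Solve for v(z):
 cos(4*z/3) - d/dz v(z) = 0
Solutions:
 v(z) = C1 + 3*sin(4*z/3)/4


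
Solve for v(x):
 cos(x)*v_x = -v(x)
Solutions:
 v(x) = C1*sqrt(sin(x) - 1)/sqrt(sin(x) + 1)


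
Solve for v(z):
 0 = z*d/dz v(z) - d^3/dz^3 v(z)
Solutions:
 v(z) = C1 + Integral(C2*airyai(z) + C3*airybi(z), z)


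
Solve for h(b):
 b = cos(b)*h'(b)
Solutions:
 h(b) = C1 + Integral(b/cos(b), b)


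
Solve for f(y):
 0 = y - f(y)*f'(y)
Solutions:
 f(y) = -sqrt(C1 + y^2)
 f(y) = sqrt(C1 + y^2)


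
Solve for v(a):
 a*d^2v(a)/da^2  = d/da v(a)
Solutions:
 v(a) = C1 + C2*a^2


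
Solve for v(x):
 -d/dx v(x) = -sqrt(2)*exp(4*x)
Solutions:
 v(x) = C1 + sqrt(2)*exp(4*x)/4


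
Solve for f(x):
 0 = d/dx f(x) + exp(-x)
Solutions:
 f(x) = C1 + exp(-x)


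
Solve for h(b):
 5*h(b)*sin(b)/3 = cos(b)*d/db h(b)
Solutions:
 h(b) = C1/cos(b)^(5/3)


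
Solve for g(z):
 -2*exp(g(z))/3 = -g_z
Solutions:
 g(z) = log(-1/(C1 + 2*z)) + log(3)


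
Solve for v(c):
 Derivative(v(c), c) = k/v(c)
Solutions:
 v(c) = -sqrt(C1 + 2*c*k)
 v(c) = sqrt(C1 + 2*c*k)


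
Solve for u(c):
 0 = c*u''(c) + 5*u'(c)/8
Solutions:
 u(c) = C1 + C2*c^(3/8)


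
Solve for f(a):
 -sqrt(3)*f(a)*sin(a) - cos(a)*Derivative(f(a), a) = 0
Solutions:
 f(a) = C1*cos(a)^(sqrt(3))


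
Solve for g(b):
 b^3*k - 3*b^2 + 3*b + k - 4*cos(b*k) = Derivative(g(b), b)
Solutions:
 g(b) = C1 + b^4*k/4 - b^3 + 3*b^2/2 + b*k - 4*sin(b*k)/k


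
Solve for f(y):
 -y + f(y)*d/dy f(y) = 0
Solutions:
 f(y) = -sqrt(C1 + y^2)
 f(y) = sqrt(C1 + y^2)


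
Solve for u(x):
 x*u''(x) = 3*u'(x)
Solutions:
 u(x) = C1 + C2*x^4


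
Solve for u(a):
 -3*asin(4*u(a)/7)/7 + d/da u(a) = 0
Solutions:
 Integral(1/asin(4*_y/7), (_y, u(a))) = C1 + 3*a/7


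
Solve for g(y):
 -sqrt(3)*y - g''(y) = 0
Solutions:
 g(y) = C1 + C2*y - sqrt(3)*y^3/6


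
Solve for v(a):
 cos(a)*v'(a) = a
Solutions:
 v(a) = C1 + Integral(a/cos(a), a)


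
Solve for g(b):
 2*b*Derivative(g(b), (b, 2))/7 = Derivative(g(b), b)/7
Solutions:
 g(b) = C1 + C2*b^(3/2)


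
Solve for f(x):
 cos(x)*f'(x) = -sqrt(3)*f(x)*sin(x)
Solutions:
 f(x) = C1*cos(x)^(sqrt(3))


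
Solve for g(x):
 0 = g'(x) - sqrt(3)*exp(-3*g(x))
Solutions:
 g(x) = log(C1 + 3*sqrt(3)*x)/3
 g(x) = log((-3^(1/3) - 3^(5/6)*I)*(C1 + sqrt(3)*x)^(1/3)/2)
 g(x) = log((-3^(1/3) + 3^(5/6)*I)*(C1 + sqrt(3)*x)^(1/3)/2)


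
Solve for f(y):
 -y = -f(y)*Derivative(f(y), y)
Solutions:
 f(y) = -sqrt(C1 + y^2)
 f(y) = sqrt(C1 + y^2)


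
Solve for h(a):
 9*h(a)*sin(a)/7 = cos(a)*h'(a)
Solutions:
 h(a) = C1/cos(a)^(9/7)


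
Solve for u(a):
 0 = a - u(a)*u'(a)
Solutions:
 u(a) = -sqrt(C1 + a^2)
 u(a) = sqrt(C1 + a^2)


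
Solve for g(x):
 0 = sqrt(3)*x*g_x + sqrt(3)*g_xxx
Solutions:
 g(x) = C1 + Integral(C2*airyai(-x) + C3*airybi(-x), x)


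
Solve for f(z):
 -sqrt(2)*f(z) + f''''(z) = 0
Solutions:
 f(z) = C1*exp(-2^(1/8)*z) + C2*exp(2^(1/8)*z) + C3*sin(2^(1/8)*z) + C4*cos(2^(1/8)*z)


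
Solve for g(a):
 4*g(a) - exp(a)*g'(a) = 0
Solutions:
 g(a) = C1*exp(-4*exp(-a))


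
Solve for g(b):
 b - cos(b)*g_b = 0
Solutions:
 g(b) = C1 + Integral(b/cos(b), b)


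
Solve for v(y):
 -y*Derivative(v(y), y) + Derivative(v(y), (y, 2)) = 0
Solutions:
 v(y) = C1 + C2*erfi(sqrt(2)*y/2)


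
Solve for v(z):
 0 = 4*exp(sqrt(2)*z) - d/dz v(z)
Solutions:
 v(z) = C1 + 2*sqrt(2)*exp(sqrt(2)*z)


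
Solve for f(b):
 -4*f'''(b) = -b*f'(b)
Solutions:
 f(b) = C1 + Integral(C2*airyai(2^(1/3)*b/2) + C3*airybi(2^(1/3)*b/2), b)


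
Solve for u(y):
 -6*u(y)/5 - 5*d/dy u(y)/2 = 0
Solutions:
 u(y) = C1*exp(-12*y/25)


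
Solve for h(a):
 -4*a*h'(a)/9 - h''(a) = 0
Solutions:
 h(a) = C1 + C2*erf(sqrt(2)*a/3)


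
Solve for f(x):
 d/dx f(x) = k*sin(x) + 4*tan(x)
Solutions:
 f(x) = C1 - k*cos(x) - 4*log(cos(x))


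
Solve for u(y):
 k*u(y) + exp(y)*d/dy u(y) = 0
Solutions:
 u(y) = C1*exp(k*exp(-y))


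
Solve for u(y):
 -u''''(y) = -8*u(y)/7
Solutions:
 u(y) = C1*exp(-14^(3/4)*y/7) + C2*exp(14^(3/4)*y/7) + C3*sin(14^(3/4)*y/7) + C4*cos(14^(3/4)*y/7)


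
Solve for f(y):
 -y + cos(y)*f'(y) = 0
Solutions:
 f(y) = C1 + Integral(y/cos(y), y)


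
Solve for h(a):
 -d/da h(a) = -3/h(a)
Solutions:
 h(a) = -sqrt(C1 + 6*a)
 h(a) = sqrt(C1 + 6*a)


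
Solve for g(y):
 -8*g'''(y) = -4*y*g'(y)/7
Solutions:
 g(y) = C1 + Integral(C2*airyai(14^(2/3)*y/14) + C3*airybi(14^(2/3)*y/14), y)


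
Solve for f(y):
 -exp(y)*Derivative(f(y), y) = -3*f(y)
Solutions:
 f(y) = C1*exp(-3*exp(-y))


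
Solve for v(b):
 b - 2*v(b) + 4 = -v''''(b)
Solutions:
 v(b) = C1*exp(-2^(1/4)*b) + C2*exp(2^(1/4)*b) + C3*sin(2^(1/4)*b) + C4*cos(2^(1/4)*b) + b/2 + 2


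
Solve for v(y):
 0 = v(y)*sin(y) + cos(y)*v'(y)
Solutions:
 v(y) = C1*cos(y)


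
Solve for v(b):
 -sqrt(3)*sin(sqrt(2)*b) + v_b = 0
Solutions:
 v(b) = C1 - sqrt(6)*cos(sqrt(2)*b)/2


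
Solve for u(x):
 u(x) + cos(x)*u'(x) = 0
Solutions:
 u(x) = C1*sqrt(sin(x) - 1)/sqrt(sin(x) + 1)


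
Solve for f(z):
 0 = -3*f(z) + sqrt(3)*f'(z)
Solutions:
 f(z) = C1*exp(sqrt(3)*z)


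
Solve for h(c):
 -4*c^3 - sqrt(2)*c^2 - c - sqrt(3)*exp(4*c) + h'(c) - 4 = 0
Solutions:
 h(c) = C1 + c^4 + sqrt(2)*c^3/3 + c^2/2 + 4*c + sqrt(3)*exp(4*c)/4


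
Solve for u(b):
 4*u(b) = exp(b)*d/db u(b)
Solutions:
 u(b) = C1*exp(-4*exp(-b))


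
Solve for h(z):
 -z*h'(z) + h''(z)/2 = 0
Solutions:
 h(z) = C1 + C2*erfi(z)


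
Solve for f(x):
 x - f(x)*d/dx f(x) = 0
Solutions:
 f(x) = -sqrt(C1 + x^2)
 f(x) = sqrt(C1 + x^2)


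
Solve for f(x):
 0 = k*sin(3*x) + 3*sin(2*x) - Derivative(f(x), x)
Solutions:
 f(x) = C1 - k*cos(3*x)/3 - 3*cos(2*x)/2


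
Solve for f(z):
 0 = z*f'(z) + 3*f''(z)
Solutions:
 f(z) = C1 + C2*erf(sqrt(6)*z/6)


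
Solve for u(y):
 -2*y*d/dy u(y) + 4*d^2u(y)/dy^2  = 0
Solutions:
 u(y) = C1 + C2*erfi(y/2)


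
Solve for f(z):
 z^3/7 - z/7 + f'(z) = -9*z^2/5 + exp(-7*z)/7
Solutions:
 f(z) = C1 - z^4/28 - 3*z^3/5 + z^2/14 - exp(-7*z)/49


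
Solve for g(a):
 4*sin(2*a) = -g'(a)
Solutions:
 g(a) = C1 + 2*cos(2*a)


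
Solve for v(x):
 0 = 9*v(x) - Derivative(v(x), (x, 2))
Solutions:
 v(x) = C1*exp(-3*x) + C2*exp(3*x)


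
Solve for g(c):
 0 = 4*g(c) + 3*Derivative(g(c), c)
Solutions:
 g(c) = C1*exp(-4*c/3)


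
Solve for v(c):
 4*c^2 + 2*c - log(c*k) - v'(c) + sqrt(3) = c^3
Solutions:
 v(c) = C1 - c^4/4 + 4*c^3/3 + c^2 - c*log(c*k) + c*(1 + sqrt(3))


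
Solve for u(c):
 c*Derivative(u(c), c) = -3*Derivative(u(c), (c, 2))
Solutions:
 u(c) = C1 + C2*erf(sqrt(6)*c/6)


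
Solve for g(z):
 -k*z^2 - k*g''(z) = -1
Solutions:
 g(z) = C1 + C2*z - z^4/12 + z^2/(2*k)


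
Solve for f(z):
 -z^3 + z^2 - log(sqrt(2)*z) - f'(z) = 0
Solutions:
 f(z) = C1 - z^4/4 + z^3/3 - z*log(z) - z*log(2)/2 + z


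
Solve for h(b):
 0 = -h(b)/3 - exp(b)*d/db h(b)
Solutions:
 h(b) = C1*exp(exp(-b)/3)


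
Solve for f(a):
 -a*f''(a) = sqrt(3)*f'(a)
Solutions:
 f(a) = C1 + C2*a^(1 - sqrt(3))


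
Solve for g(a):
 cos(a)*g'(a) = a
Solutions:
 g(a) = C1 + Integral(a/cos(a), a)


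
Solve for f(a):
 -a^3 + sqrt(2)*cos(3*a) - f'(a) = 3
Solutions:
 f(a) = C1 - a^4/4 - 3*a + sqrt(2)*sin(3*a)/3


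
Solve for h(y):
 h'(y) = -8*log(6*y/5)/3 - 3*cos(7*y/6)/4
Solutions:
 h(y) = C1 - 8*y*log(y)/3 - 8*y*log(6)/3 + 8*y/3 + 8*y*log(5)/3 - 9*sin(7*y/6)/14


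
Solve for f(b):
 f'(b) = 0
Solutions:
 f(b) = C1


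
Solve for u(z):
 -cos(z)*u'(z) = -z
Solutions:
 u(z) = C1 + Integral(z/cos(z), z)


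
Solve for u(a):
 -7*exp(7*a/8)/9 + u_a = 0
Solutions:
 u(a) = C1 + 8*exp(7*a/8)/9


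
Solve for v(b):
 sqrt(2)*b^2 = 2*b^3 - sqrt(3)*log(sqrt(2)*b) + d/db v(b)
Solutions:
 v(b) = C1 - b^4/2 + sqrt(2)*b^3/3 + sqrt(3)*b*log(b) - sqrt(3)*b + sqrt(3)*b*log(2)/2


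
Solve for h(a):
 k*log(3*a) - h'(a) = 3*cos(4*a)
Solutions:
 h(a) = C1 + a*k*(log(a) - 1) + a*k*log(3) - 3*sin(4*a)/4


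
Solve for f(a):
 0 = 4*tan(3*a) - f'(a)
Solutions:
 f(a) = C1 - 4*log(cos(3*a))/3


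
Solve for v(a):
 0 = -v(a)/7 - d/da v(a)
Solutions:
 v(a) = C1*exp(-a/7)


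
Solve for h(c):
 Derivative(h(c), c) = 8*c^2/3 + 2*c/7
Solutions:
 h(c) = C1 + 8*c^3/9 + c^2/7


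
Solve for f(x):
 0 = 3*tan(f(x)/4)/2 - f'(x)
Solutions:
 f(x) = -4*asin(C1*exp(3*x/8)) + 4*pi
 f(x) = 4*asin(C1*exp(3*x/8))


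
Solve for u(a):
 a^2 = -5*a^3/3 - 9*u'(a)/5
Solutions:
 u(a) = C1 - 25*a^4/108 - 5*a^3/27


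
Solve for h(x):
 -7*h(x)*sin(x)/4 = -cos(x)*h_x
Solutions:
 h(x) = C1/cos(x)^(7/4)


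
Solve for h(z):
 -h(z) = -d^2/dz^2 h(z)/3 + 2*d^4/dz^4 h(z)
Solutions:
 h(z) = (C1*sin(2^(3/4)*z*sin(atan(sqrt(71))/2)/2) + C2*cos(2^(3/4)*z*sin(atan(sqrt(71))/2)/2))*exp(-2^(3/4)*z*cos(atan(sqrt(71))/2)/2) + (C3*sin(2^(3/4)*z*sin(atan(sqrt(71))/2)/2) + C4*cos(2^(3/4)*z*sin(atan(sqrt(71))/2)/2))*exp(2^(3/4)*z*cos(atan(sqrt(71))/2)/2)


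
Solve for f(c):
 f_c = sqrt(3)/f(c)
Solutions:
 f(c) = -sqrt(C1 + 2*sqrt(3)*c)
 f(c) = sqrt(C1 + 2*sqrt(3)*c)


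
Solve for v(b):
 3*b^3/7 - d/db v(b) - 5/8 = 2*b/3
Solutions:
 v(b) = C1 + 3*b^4/28 - b^2/3 - 5*b/8


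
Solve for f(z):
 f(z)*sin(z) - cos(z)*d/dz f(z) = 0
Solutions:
 f(z) = C1/cos(z)


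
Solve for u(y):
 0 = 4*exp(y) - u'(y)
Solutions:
 u(y) = C1 + 4*exp(y)


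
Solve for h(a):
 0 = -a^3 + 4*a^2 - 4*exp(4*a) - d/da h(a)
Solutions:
 h(a) = C1 - a^4/4 + 4*a^3/3 - exp(4*a)


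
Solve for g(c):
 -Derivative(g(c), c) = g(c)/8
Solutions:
 g(c) = C1*exp(-c/8)


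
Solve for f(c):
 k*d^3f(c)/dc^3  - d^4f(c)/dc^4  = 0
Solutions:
 f(c) = C1 + C2*c + C3*c^2 + C4*exp(c*k)


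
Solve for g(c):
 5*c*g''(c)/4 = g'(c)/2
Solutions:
 g(c) = C1 + C2*c^(7/5)


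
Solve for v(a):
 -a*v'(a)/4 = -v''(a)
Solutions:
 v(a) = C1 + C2*erfi(sqrt(2)*a/4)


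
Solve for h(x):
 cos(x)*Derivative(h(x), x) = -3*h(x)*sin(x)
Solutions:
 h(x) = C1*cos(x)^3


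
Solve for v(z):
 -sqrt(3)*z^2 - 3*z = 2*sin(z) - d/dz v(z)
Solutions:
 v(z) = C1 + sqrt(3)*z^3/3 + 3*z^2/2 - 2*cos(z)


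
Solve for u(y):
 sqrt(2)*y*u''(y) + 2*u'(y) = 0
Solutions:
 u(y) = C1 + C2*y^(1 - sqrt(2))


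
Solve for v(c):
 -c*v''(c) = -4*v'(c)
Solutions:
 v(c) = C1 + C2*c^5


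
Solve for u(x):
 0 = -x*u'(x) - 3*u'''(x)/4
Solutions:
 u(x) = C1 + Integral(C2*airyai(-6^(2/3)*x/3) + C3*airybi(-6^(2/3)*x/3), x)


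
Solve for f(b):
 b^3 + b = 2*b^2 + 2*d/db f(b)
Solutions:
 f(b) = C1 + b^4/8 - b^3/3 + b^2/4


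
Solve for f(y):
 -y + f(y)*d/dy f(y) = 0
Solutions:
 f(y) = -sqrt(C1 + y^2)
 f(y) = sqrt(C1 + y^2)


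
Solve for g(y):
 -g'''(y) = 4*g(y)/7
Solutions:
 g(y) = C3*exp(-14^(2/3)*y/7) + (C1*sin(14^(2/3)*sqrt(3)*y/14) + C2*cos(14^(2/3)*sqrt(3)*y/14))*exp(14^(2/3)*y/14)


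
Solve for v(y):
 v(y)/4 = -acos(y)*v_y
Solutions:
 v(y) = C1*exp(-Integral(1/acos(y), y)/4)


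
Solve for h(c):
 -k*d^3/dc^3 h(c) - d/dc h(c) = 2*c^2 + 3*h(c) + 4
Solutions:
 h(c) = C1*exp(2^(1/3)*c*(6^(1/3)*(sqrt(3)*sqrt((243 + 4/k)/k^2) + 27/k)^(1/3)/12 - 2^(1/3)*3^(5/6)*I*(sqrt(3)*sqrt((243 + 4/k)/k^2) + 27/k)^(1/3)/12 + 2/(k*(-3^(1/3) + 3^(5/6)*I)*(sqrt(3)*sqrt((243 + 4/k)/k^2) + 27/k)^(1/3)))) + C2*exp(2^(1/3)*c*(6^(1/3)*(sqrt(3)*sqrt((243 + 4/k)/k^2) + 27/k)^(1/3)/12 + 2^(1/3)*3^(5/6)*I*(sqrt(3)*sqrt((243 + 4/k)/k^2) + 27/k)^(1/3)/12 - 2/(k*(3^(1/3) + 3^(5/6)*I)*(sqrt(3)*sqrt((243 + 4/k)/k^2) + 27/k)^(1/3)))) + C3*exp(6^(1/3)*c*(-2^(1/3)*(sqrt(3)*sqrt((243 + 4/k)/k^2) + 27/k)^(1/3) + 2*3^(1/3)/(k*(sqrt(3)*sqrt((243 + 4/k)/k^2) + 27/k)^(1/3)))/6) - 2*c^2/3 + 4*c/9 - 40/27


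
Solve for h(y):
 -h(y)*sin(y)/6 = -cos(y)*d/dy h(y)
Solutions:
 h(y) = C1/cos(y)^(1/6)


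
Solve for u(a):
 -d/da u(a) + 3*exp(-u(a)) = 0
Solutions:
 u(a) = log(C1 + 3*a)


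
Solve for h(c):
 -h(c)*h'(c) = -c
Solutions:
 h(c) = -sqrt(C1 + c^2)
 h(c) = sqrt(C1 + c^2)


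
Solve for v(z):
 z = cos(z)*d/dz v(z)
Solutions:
 v(z) = C1 + Integral(z/cos(z), z)


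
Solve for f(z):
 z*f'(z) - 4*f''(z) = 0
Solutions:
 f(z) = C1 + C2*erfi(sqrt(2)*z/4)


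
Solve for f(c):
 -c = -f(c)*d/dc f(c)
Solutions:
 f(c) = -sqrt(C1 + c^2)
 f(c) = sqrt(C1 + c^2)


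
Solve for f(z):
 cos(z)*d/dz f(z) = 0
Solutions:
 f(z) = C1


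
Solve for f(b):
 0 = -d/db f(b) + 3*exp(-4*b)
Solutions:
 f(b) = C1 - 3*exp(-4*b)/4


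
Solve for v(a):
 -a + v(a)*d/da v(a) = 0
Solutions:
 v(a) = -sqrt(C1 + a^2)
 v(a) = sqrt(C1 + a^2)


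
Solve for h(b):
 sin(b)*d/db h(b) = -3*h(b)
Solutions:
 h(b) = C1*(cos(b) + 1)^(3/2)/(cos(b) - 1)^(3/2)


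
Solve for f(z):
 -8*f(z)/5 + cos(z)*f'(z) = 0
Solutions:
 f(z) = C1*(sin(z) + 1)^(4/5)/(sin(z) - 1)^(4/5)


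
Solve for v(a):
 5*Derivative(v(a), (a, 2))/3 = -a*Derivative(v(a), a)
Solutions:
 v(a) = C1 + C2*erf(sqrt(30)*a/10)


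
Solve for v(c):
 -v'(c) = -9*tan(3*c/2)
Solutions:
 v(c) = C1 - 6*log(cos(3*c/2))


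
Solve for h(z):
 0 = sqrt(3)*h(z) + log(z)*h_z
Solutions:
 h(z) = C1*exp(-sqrt(3)*li(z))


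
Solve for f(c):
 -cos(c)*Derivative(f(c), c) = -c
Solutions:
 f(c) = C1 + Integral(c/cos(c), c)


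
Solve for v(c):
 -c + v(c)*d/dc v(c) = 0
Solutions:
 v(c) = -sqrt(C1 + c^2)
 v(c) = sqrt(C1 + c^2)


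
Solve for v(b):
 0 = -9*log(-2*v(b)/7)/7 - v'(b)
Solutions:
 7*Integral(1/(log(-_y) - log(7) + log(2)), (_y, v(b)))/9 = C1 - b


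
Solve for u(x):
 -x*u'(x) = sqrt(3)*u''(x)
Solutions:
 u(x) = C1 + C2*erf(sqrt(2)*3^(3/4)*x/6)


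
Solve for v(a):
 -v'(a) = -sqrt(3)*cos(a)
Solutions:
 v(a) = C1 + sqrt(3)*sin(a)


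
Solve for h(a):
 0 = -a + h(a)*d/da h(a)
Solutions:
 h(a) = -sqrt(C1 + a^2)
 h(a) = sqrt(C1 + a^2)


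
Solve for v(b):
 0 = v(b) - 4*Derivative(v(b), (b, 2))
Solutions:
 v(b) = C1*exp(-b/2) + C2*exp(b/2)


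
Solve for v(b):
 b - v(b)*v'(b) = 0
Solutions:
 v(b) = -sqrt(C1 + b^2)
 v(b) = sqrt(C1 + b^2)


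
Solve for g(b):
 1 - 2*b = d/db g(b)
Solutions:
 g(b) = C1 - b^2 + b


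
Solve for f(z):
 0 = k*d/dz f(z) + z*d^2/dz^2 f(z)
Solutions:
 f(z) = C1 + z^(1 - re(k))*(C2*sin(log(z)*Abs(im(k))) + C3*cos(log(z)*im(k)))


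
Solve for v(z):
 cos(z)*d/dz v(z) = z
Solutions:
 v(z) = C1 + Integral(z/cos(z), z)


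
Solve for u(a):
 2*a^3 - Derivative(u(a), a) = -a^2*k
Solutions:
 u(a) = C1 + a^4/2 + a^3*k/3


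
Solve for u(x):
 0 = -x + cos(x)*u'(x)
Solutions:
 u(x) = C1 + Integral(x/cos(x), x)


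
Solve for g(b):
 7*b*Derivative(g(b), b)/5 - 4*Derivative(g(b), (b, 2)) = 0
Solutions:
 g(b) = C1 + C2*erfi(sqrt(70)*b/20)


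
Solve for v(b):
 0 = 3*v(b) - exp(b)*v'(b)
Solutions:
 v(b) = C1*exp(-3*exp(-b))


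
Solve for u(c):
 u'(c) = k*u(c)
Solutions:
 u(c) = C1*exp(c*k)


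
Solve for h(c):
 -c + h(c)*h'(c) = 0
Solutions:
 h(c) = -sqrt(C1 + c^2)
 h(c) = sqrt(C1 + c^2)


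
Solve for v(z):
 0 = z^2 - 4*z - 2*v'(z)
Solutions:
 v(z) = C1 + z^3/6 - z^2


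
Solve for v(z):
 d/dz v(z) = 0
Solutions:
 v(z) = C1


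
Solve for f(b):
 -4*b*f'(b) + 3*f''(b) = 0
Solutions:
 f(b) = C1 + C2*erfi(sqrt(6)*b/3)


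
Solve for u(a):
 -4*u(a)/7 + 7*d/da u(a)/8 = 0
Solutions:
 u(a) = C1*exp(32*a/49)


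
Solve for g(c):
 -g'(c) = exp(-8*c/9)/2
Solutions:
 g(c) = C1 + 9*exp(-8*c/9)/16


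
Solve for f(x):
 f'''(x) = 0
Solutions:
 f(x) = C1 + C2*x + C3*x^2


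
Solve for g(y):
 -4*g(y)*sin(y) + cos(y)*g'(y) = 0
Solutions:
 g(y) = C1/cos(y)^4


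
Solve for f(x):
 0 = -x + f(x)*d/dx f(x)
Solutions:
 f(x) = -sqrt(C1 + x^2)
 f(x) = sqrt(C1 + x^2)


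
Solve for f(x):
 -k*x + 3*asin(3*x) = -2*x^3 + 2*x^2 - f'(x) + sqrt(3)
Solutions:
 f(x) = C1 + k*x^2/2 - x^4/2 + 2*x^3/3 - 3*x*asin(3*x) + sqrt(3)*x - sqrt(1 - 9*x^2)


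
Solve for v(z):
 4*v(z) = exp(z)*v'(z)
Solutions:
 v(z) = C1*exp(-4*exp(-z))


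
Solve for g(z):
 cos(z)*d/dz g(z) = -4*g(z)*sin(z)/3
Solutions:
 g(z) = C1*cos(z)^(4/3)


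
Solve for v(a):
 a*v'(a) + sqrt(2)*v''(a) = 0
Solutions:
 v(a) = C1 + C2*erf(2^(1/4)*a/2)


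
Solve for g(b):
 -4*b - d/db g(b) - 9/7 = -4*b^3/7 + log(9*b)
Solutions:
 g(b) = C1 + b^4/7 - 2*b^2 - b*log(b) - b*log(9) - 2*b/7


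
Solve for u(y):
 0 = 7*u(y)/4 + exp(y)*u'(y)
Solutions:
 u(y) = C1*exp(7*exp(-y)/4)


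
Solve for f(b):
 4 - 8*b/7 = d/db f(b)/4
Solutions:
 f(b) = C1 - 16*b^2/7 + 16*b


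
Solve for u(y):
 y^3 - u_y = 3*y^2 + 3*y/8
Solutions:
 u(y) = C1 + y^4/4 - y^3 - 3*y^2/16


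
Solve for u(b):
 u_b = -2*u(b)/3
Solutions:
 u(b) = C1*exp(-2*b/3)


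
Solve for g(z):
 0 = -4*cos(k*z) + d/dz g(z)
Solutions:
 g(z) = C1 + 4*sin(k*z)/k


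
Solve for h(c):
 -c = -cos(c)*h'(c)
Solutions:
 h(c) = C1 + Integral(c/cos(c), c)


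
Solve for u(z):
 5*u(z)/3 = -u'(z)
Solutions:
 u(z) = C1*exp(-5*z/3)


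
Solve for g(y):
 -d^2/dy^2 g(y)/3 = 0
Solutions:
 g(y) = C1 + C2*y


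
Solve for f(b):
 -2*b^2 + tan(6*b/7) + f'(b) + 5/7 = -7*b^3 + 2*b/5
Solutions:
 f(b) = C1 - 7*b^4/4 + 2*b^3/3 + b^2/5 - 5*b/7 + 7*log(cos(6*b/7))/6


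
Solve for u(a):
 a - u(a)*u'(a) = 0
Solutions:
 u(a) = -sqrt(C1 + a^2)
 u(a) = sqrt(C1 + a^2)


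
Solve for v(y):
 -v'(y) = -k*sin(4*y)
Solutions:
 v(y) = C1 - k*cos(4*y)/4


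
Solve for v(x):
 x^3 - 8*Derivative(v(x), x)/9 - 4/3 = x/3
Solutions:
 v(x) = C1 + 9*x^4/32 - 3*x^2/16 - 3*x/2


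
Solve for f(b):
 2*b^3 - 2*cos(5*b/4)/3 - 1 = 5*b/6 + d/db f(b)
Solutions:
 f(b) = C1 + b^4/2 - 5*b^2/12 - b - 8*sin(5*b/4)/15


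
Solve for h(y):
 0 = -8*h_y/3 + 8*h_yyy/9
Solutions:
 h(y) = C1 + C2*exp(-sqrt(3)*y) + C3*exp(sqrt(3)*y)


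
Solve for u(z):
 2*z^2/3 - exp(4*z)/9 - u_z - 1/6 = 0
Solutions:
 u(z) = C1 + 2*z^3/9 - z/6 - exp(4*z)/36


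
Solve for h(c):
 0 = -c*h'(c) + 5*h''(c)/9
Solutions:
 h(c) = C1 + C2*erfi(3*sqrt(10)*c/10)


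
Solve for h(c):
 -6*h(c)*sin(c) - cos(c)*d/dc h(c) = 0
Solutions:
 h(c) = C1*cos(c)^6


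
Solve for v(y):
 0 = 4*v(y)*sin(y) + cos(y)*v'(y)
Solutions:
 v(y) = C1*cos(y)^4


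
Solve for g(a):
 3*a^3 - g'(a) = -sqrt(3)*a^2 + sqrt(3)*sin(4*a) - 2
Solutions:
 g(a) = C1 + 3*a^4/4 + sqrt(3)*a^3/3 + 2*a + sqrt(3)*cos(4*a)/4


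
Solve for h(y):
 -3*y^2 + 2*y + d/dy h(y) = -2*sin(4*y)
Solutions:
 h(y) = C1 + y^3 - y^2 + cos(4*y)/2


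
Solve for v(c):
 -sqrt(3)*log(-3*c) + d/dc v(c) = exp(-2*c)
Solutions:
 v(c) = C1 + sqrt(3)*c*log(-c) + sqrt(3)*c*(-1 + log(3)) - exp(-2*c)/2


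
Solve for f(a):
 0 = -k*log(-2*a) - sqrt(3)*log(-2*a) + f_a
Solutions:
 f(a) = C1 + a*(k + sqrt(3))*log(-a) + a*(-k + k*log(2) - sqrt(3) + sqrt(3)*log(2))


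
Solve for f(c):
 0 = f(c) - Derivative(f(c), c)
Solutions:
 f(c) = C1*exp(c)


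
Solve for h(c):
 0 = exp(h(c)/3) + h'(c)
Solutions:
 h(c) = 3*log(1/(C1 + c)) + 3*log(3)


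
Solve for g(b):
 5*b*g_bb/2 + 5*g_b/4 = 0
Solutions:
 g(b) = C1 + C2*sqrt(b)


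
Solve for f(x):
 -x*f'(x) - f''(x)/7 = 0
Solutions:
 f(x) = C1 + C2*erf(sqrt(14)*x/2)


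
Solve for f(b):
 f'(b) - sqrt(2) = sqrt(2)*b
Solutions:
 f(b) = C1 + sqrt(2)*b^2/2 + sqrt(2)*b


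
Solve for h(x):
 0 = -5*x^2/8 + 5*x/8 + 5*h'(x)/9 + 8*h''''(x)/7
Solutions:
 h(x) = C1 + C4*exp(-105^(1/3)*x/6) + 3*x^3/8 - 9*x^2/16 + (C2*sin(3^(5/6)*35^(1/3)*x/12) + C3*cos(3^(5/6)*35^(1/3)*x/12))*exp(105^(1/3)*x/12)


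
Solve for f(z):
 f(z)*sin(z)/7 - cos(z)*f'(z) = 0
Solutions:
 f(z) = C1/cos(z)^(1/7)


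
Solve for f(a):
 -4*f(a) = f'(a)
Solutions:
 f(a) = C1*exp(-4*a)


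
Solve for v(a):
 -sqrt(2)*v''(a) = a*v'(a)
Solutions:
 v(a) = C1 + C2*erf(2^(1/4)*a/2)


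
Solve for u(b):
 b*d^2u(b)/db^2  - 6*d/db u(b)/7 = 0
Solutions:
 u(b) = C1 + C2*b^(13/7)


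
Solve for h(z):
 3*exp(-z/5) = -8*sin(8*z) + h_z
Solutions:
 h(z) = C1 - cos(8*z) - 15*exp(-z/5)


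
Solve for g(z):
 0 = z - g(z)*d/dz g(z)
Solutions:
 g(z) = -sqrt(C1 + z^2)
 g(z) = sqrt(C1 + z^2)


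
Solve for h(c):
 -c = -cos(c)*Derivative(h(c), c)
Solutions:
 h(c) = C1 + Integral(c/cos(c), c)


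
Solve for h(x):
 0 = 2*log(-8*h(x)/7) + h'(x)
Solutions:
 Integral(1/(log(-_y) - log(7) + 3*log(2)), (_y, h(x)))/2 = C1 - x


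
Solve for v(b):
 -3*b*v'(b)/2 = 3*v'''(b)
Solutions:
 v(b) = C1 + Integral(C2*airyai(-2^(2/3)*b/2) + C3*airybi(-2^(2/3)*b/2), b)


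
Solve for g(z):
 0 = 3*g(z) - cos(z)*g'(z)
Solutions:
 g(z) = C1*(sin(z) + 1)^(3/2)/(sin(z) - 1)^(3/2)


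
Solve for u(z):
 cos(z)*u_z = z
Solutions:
 u(z) = C1 + Integral(z/cos(z), z)


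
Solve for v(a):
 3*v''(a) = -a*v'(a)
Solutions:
 v(a) = C1 + C2*erf(sqrt(6)*a/6)


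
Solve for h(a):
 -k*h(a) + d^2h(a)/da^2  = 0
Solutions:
 h(a) = C1*exp(-a*sqrt(k)) + C2*exp(a*sqrt(k))


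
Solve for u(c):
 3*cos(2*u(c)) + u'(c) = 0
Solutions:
 u(c) = -asin((C1 + exp(12*c))/(C1 - exp(12*c)))/2 + pi/2
 u(c) = asin((C1 + exp(12*c))/(C1 - exp(12*c)))/2


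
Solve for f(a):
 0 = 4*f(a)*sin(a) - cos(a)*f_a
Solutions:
 f(a) = C1/cos(a)^4


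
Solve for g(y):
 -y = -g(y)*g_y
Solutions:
 g(y) = -sqrt(C1 + y^2)
 g(y) = sqrt(C1 + y^2)


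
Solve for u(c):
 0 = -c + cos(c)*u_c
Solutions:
 u(c) = C1 + Integral(c/cos(c), c)


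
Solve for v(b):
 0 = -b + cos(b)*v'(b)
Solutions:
 v(b) = C1 + Integral(b/cos(b), b)


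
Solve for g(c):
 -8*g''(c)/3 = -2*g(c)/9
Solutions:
 g(c) = C1*exp(-sqrt(3)*c/6) + C2*exp(sqrt(3)*c/6)


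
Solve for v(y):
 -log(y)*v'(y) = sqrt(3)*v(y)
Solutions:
 v(y) = C1*exp(-sqrt(3)*li(y))


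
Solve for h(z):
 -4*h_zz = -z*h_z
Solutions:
 h(z) = C1 + C2*erfi(sqrt(2)*z/4)


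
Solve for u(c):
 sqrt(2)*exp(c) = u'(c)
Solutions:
 u(c) = C1 + sqrt(2)*exp(c)


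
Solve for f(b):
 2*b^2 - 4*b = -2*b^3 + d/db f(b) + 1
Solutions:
 f(b) = C1 + b^4/2 + 2*b^3/3 - 2*b^2 - b


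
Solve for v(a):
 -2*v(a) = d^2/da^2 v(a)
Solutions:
 v(a) = C1*sin(sqrt(2)*a) + C2*cos(sqrt(2)*a)


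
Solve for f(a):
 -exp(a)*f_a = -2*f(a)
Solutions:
 f(a) = C1*exp(-2*exp(-a))


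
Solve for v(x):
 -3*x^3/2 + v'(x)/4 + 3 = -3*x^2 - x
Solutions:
 v(x) = C1 + 3*x^4/2 - 4*x^3 - 2*x^2 - 12*x


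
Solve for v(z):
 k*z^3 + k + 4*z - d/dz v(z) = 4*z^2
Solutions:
 v(z) = C1 + k*z^4/4 + k*z - 4*z^3/3 + 2*z^2


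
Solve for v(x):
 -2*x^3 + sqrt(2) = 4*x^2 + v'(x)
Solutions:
 v(x) = C1 - x^4/2 - 4*x^3/3 + sqrt(2)*x


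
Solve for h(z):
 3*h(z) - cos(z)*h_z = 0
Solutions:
 h(z) = C1*(sin(z) + 1)^(3/2)/(sin(z) - 1)^(3/2)


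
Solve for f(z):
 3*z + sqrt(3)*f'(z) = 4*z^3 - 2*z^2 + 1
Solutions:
 f(z) = C1 + sqrt(3)*z^4/3 - 2*sqrt(3)*z^3/9 - sqrt(3)*z^2/2 + sqrt(3)*z/3


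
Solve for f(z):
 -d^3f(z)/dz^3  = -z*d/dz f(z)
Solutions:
 f(z) = C1 + Integral(C2*airyai(z) + C3*airybi(z), z)


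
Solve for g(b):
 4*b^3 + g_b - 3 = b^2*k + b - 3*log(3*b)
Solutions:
 g(b) = C1 - b^4 + b^3*k/3 + b^2/2 - 3*b*log(b) - b*log(27) + 6*b


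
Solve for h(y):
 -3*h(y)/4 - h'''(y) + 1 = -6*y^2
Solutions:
 h(y) = C3*exp(-6^(1/3)*y/2) + 8*y^2 + (C1*sin(2^(1/3)*3^(5/6)*y/4) + C2*cos(2^(1/3)*3^(5/6)*y/4))*exp(6^(1/3)*y/4) + 4/3


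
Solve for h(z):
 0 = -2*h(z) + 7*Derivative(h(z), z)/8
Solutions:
 h(z) = C1*exp(16*z/7)


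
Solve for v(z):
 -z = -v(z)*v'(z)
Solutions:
 v(z) = -sqrt(C1 + z^2)
 v(z) = sqrt(C1 + z^2)


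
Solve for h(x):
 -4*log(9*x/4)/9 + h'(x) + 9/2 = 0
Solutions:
 h(x) = C1 + 4*x*log(x)/9 - 89*x/18 - 8*x*log(2)/9 + 8*x*log(3)/9


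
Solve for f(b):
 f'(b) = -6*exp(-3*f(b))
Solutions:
 f(b) = log(C1 - 18*b)/3
 f(b) = log((-3^(1/3) - 3^(5/6)*I)*(C1 - 6*b)^(1/3)/2)
 f(b) = log((-3^(1/3) + 3^(5/6)*I)*(C1 - 6*b)^(1/3)/2)


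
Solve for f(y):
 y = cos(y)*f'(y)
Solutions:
 f(y) = C1 + Integral(y/cos(y), y)


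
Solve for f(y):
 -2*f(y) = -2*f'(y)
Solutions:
 f(y) = C1*exp(y)


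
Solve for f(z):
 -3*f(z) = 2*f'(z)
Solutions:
 f(z) = C1*exp(-3*z/2)


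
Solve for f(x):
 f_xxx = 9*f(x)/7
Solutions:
 f(x) = C3*exp(21^(2/3)*x/7) + (C1*sin(3*3^(1/6)*7^(2/3)*x/14) + C2*cos(3*3^(1/6)*7^(2/3)*x/14))*exp(-21^(2/3)*x/14)


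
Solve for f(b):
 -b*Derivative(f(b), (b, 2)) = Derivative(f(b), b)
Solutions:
 f(b) = C1 + C2*log(b)


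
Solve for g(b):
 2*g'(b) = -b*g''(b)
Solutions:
 g(b) = C1 + C2/b


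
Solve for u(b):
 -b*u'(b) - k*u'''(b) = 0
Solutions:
 u(b) = C1 + Integral(C2*airyai(b*(-1/k)^(1/3)) + C3*airybi(b*(-1/k)^(1/3)), b)


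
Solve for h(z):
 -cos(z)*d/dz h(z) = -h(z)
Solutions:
 h(z) = C1*sqrt(sin(z) + 1)/sqrt(sin(z) - 1)


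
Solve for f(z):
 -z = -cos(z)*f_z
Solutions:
 f(z) = C1 + Integral(z/cos(z), z)


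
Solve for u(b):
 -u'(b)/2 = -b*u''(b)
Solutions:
 u(b) = C1 + C2*b^(3/2)


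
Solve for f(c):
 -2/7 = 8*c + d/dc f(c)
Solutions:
 f(c) = C1 - 4*c^2 - 2*c/7


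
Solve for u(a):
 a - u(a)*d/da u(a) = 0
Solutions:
 u(a) = -sqrt(C1 + a^2)
 u(a) = sqrt(C1 + a^2)


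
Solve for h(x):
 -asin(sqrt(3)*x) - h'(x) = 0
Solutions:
 h(x) = C1 - x*asin(sqrt(3)*x) - sqrt(3)*sqrt(1 - 3*x^2)/3


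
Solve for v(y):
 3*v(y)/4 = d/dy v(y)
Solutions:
 v(y) = C1*exp(3*y/4)


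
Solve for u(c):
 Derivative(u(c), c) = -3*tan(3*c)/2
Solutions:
 u(c) = C1 + log(cos(3*c))/2


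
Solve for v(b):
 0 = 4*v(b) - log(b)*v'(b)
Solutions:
 v(b) = C1*exp(4*li(b))


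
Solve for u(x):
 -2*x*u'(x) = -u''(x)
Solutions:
 u(x) = C1 + C2*erfi(x)


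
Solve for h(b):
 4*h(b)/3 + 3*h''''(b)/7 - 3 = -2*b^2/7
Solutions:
 h(b) = -3*b^2/14 + (C1*sin(sqrt(3)*7^(1/4)*b/3) + C2*cos(sqrt(3)*7^(1/4)*b/3))*exp(-sqrt(3)*7^(1/4)*b/3) + (C3*sin(sqrt(3)*7^(1/4)*b/3) + C4*cos(sqrt(3)*7^(1/4)*b/3))*exp(sqrt(3)*7^(1/4)*b/3) + 9/4


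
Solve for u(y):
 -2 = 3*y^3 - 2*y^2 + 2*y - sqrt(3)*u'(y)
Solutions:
 u(y) = C1 + sqrt(3)*y^4/4 - 2*sqrt(3)*y^3/9 + sqrt(3)*y^2/3 + 2*sqrt(3)*y/3


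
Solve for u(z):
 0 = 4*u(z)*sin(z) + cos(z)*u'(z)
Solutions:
 u(z) = C1*cos(z)^4


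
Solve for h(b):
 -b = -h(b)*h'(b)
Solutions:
 h(b) = -sqrt(C1 + b^2)
 h(b) = sqrt(C1 + b^2)


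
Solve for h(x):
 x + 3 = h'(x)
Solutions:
 h(x) = C1 + x^2/2 + 3*x


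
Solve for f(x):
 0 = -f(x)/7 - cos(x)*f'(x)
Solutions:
 f(x) = C1*(sin(x) - 1)^(1/14)/(sin(x) + 1)^(1/14)


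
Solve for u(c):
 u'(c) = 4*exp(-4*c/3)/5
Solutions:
 u(c) = C1 - 3*exp(-4*c/3)/5


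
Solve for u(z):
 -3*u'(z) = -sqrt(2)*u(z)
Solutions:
 u(z) = C1*exp(sqrt(2)*z/3)


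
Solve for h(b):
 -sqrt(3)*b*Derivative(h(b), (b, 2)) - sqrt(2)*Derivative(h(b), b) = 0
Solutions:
 h(b) = C1 + C2*b^(1 - sqrt(6)/3)


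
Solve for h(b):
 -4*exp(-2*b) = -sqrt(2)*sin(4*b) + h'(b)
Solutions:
 h(b) = C1 - sqrt(2)*cos(4*b)/4 + 2*exp(-2*b)


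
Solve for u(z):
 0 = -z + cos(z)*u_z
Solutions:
 u(z) = C1 + Integral(z/cos(z), z)


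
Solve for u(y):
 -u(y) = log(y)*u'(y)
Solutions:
 u(y) = C1*exp(-li(y))


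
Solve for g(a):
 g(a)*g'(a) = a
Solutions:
 g(a) = -sqrt(C1 + a^2)
 g(a) = sqrt(C1 + a^2)


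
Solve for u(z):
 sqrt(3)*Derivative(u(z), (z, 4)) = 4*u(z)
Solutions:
 u(z) = C1*exp(-sqrt(2)*3^(7/8)*z/3) + C2*exp(sqrt(2)*3^(7/8)*z/3) + C3*sin(sqrt(2)*3^(7/8)*z/3) + C4*cos(sqrt(2)*3^(7/8)*z/3)


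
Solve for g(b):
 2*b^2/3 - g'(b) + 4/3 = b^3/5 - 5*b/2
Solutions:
 g(b) = C1 - b^4/20 + 2*b^3/9 + 5*b^2/4 + 4*b/3


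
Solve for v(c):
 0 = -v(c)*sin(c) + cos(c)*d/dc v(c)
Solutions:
 v(c) = C1/cos(c)


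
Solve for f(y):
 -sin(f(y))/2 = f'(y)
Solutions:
 f(y) = -acos((-C1 - exp(y))/(C1 - exp(y))) + 2*pi
 f(y) = acos((-C1 - exp(y))/(C1 - exp(y)))


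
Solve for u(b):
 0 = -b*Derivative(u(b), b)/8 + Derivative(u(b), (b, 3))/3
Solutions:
 u(b) = C1 + Integral(C2*airyai(3^(1/3)*b/2) + C3*airybi(3^(1/3)*b/2), b)


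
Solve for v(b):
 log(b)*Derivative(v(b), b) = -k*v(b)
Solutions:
 v(b) = C1*exp(-k*li(b))


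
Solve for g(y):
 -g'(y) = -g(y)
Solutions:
 g(y) = C1*exp(y)


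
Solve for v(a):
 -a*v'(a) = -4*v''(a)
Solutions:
 v(a) = C1 + C2*erfi(sqrt(2)*a/4)


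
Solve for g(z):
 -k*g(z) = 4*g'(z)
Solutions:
 g(z) = C1*exp(-k*z/4)


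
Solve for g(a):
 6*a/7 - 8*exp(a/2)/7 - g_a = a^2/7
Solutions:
 g(a) = C1 - a^3/21 + 3*a^2/7 - 16*exp(a/2)/7


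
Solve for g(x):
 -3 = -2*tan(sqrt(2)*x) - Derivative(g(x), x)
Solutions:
 g(x) = C1 + 3*x + sqrt(2)*log(cos(sqrt(2)*x))


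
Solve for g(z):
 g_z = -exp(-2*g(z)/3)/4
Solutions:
 g(z) = 3*log(-sqrt(C1 - z)) - 3*log(6)/2
 g(z) = 3*log(C1 - z/6)/2


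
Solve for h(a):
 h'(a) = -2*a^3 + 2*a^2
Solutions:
 h(a) = C1 - a^4/2 + 2*a^3/3


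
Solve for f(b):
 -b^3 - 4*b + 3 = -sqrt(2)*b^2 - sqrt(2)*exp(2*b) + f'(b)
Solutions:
 f(b) = C1 - b^4/4 + sqrt(2)*b^3/3 - 2*b^2 + 3*b + sqrt(2)*exp(2*b)/2


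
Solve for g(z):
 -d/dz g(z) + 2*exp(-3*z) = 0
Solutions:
 g(z) = C1 - 2*exp(-3*z)/3


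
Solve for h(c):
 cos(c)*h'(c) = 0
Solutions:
 h(c) = C1


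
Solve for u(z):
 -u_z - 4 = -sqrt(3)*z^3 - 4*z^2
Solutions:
 u(z) = C1 + sqrt(3)*z^4/4 + 4*z^3/3 - 4*z


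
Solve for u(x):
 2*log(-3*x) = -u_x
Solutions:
 u(x) = C1 - 2*x*log(-x) + 2*x*(1 - log(3))


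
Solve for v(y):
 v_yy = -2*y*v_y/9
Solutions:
 v(y) = C1 + C2*erf(y/3)


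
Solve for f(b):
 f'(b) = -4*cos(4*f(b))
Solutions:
 f(b) = -asin((C1 + exp(32*b))/(C1 - exp(32*b)))/4 + pi/4
 f(b) = asin((C1 + exp(32*b))/(C1 - exp(32*b)))/4


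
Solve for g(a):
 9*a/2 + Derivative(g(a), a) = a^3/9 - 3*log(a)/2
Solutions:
 g(a) = C1 + a^4/36 - 9*a^2/4 - 3*a*log(a)/2 + 3*a/2


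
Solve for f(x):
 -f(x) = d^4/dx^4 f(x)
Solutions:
 f(x) = (C1*sin(sqrt(2)*x/2) + C2*cos(sqrt(2)*x/2))*exp(-sqrt(2)*x/2) + (C3*sin(sqrt(2)*x/2) + C4*cos(sqrt(2)*x/2))*exp(sqrt(2)*x/2)


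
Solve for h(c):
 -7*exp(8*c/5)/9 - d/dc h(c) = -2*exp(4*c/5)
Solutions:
 h(c) = C1 - 35*exp(8*c/5)/72 + 5*exp(4*c/5)/2


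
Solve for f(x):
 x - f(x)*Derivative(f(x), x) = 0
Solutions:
 f(x) = -sqrt(C1 + x^2)
 f(x) = sqrt(C1 + x^2)


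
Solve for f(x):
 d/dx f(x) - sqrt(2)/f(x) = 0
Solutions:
 f(x) = -sqrt(C1 + 2*sqrt(2)*x)
 f(x) = sqrt(C1 + 2*sqrt(2)*x)


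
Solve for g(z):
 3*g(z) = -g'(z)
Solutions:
 g(z) = C1*exp(-3*z)


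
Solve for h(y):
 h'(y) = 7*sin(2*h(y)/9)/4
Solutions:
 -7*y/4 + 9*log(cos(2*h(y)/9) - 1)/4 - 9*log(cos(2*h(y)/9) + 1)/4 = C1


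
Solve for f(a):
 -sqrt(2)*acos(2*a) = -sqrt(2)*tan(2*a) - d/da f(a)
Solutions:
 f(a) = C1 + sqrt(2)*(a*acos(2*a) - sqrt(1 - 4*a^2)/2) + sqrt(2)*log(cos(2*a))/2


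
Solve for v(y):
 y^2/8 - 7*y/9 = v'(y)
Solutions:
 v(y) = C1 + y^3/24 - 7*y^2/18


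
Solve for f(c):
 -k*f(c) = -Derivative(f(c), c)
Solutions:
 f(c) = C1*exp(c*k)


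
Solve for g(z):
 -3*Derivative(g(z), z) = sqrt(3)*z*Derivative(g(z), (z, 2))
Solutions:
 g(z) = C1 + C2*z^(1 - sqrt(3))


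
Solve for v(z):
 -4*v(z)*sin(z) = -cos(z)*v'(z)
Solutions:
 v(z) = C1/cos(z)^4


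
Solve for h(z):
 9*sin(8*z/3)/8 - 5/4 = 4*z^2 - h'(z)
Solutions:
 h(z) = C1 + 4*z^3/3 + 5*z/4 + 27*cos(8*z/3)/64


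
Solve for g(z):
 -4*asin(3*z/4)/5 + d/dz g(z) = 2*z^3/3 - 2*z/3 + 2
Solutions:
 g(z) = C1 + z^4/6 - z^2/3 + 4*z*asin(3*z/4)/5 + 2*z + 4*sqrt(16 - 9*z^2)/15


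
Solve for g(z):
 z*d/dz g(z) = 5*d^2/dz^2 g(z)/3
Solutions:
 g(z) = C1 + C2*erfi(sqrt(30)*z/10)


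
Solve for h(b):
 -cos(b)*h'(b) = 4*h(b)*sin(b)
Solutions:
 h(b) = C1*cos(b)^4


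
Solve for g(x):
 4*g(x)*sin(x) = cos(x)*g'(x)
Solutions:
 g(x) = C1/cos(x)^4


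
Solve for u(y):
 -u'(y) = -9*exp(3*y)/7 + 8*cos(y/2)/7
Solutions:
 u(y) = C1 + 3*exp(3*y)/7 - 16*sin(y/2)/7


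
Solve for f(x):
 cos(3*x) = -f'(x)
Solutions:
 f(x) = C1 - sin(3*x)/3


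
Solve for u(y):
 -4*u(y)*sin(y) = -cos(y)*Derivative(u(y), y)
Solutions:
 u(y) = C1/cos(y)^4


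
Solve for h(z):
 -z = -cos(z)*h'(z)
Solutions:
 h(z) = C1 + Integral(z/cos(z), z)


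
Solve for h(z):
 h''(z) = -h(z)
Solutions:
 h(z) = C1*sin(z) + C2*cos(z)


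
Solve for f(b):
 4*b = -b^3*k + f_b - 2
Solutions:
 f(b) = C1 + b^4*k/4 + 2*b^2 + 2*b


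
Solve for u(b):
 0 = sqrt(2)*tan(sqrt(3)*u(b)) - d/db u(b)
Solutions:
 u(b) = sqrt(3)*(pi - asin(C1*exp(sqrt(6)*b)))/3
 u(b) = sqrt(3)*asin(C1*exp(sqrt(6)*b))/3


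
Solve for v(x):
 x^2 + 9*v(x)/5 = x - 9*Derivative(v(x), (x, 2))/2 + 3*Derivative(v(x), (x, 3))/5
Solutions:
 v(x) = C1*exp(x*(-(2*sqrt(786) + 137)^(1/3) - 25/(2*sqrt(786) + 137)^(1/3) + 10)/4)*sin(sqrt(3)*x*(-(2*sqrt(786) + 137)^(1/3) + 25/(2*sqrt(786) + 137)^(1/3))/4) + C2*exp(x*(-(2*sqrt(786) + 137)^(1/3) - 25/(2*sqrt(786) + 137)^(1/3) + 10)/4)*cos(sqrt(3)*x*(-(2*sqrt(786) + 137)^(1/3) + 25/(2*sqrt(786) + 137)^(1/3))/4) + C3*exp(x*(25/(2*sqrt(786) + 137)^(1/3) + 5 + (2*sqrt(786) + 137)^(1/3))/2) - 5*x^2/9 + 5*x/9 + 25/9


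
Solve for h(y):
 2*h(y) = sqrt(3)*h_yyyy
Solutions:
 h(y) = C1*exp(-2^(1/4)*3^(7/8)*y/3) + C2*exp(2^(1/4)*3^(7/8)*y/3) + C3*sin(2^(1/4)*3^(7/8)*y/3) + C4*cos(2^(1/4)*3^(7/8)*y/3)


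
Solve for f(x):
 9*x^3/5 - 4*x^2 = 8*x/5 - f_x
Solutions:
 f(x) = C1 - 9*x^4/20 + 4*x^3/3 + 4*x^2/5


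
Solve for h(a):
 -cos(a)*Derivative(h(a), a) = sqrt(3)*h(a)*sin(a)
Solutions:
 h(a) = C1*cos(a)^(sqrt(3))


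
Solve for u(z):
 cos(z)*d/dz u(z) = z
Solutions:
 u(z) = C1 + Integral(z/cos(z), z)


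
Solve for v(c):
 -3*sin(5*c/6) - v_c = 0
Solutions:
 v(c) = C1 + 18*cos(5*c/6)/5


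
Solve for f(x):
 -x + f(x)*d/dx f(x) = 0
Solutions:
 f(x) = -sqrt(C1 + x^2)
 f(x) = sqrt(C1 + x^2)


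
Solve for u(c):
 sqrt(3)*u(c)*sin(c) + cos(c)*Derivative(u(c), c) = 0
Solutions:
 u(c) = C1*cos(c)^(sqrt(3))


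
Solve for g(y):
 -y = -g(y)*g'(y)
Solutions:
 g(y) = -sqrt(C1 + y^2)
 g(y) = sqrt(C1 + y^2)


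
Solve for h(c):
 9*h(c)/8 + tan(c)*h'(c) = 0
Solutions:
 h(c) = C1/sin(c)^(9/8)


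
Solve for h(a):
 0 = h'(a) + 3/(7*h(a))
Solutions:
 h(a) = -sqrt(C1 - 42*a)/7
 h(a) = sqrt(C1 - 42*a)/7


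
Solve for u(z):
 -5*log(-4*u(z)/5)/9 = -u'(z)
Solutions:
 -9*Integral(1/(log(-_y) - log(5) + 2*log(2)), (_y, u(z)))/5 = C1 - z


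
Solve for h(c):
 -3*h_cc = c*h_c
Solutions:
 h(c) = C1 + C2*erf(sqrt(6)*c/6)


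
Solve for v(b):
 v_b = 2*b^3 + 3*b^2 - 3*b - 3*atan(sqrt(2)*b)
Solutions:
 v(b) = C1 + b^4/2 + b^3 - 3*b^2/2 - 3*b*atan(sqrt(2)*b) + 3*sqrt(2)*log(2*b^2 + 1)/4


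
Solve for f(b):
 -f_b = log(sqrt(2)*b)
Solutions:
 f(b) = C1 - b*log(b) - b*log(2)/2 + b


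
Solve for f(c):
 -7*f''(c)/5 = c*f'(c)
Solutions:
 f(c) = C1 + C2*erf(sqrt(70)*c/14)


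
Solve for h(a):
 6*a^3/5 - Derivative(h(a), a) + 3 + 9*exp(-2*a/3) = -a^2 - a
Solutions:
 h(a) = C1 + 3*a^4/10 + a^3/3 + a^2/2 + 3*a - 27*exp(-2*a/3)/2


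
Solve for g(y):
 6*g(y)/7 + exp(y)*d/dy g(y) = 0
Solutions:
 g(y) = C1*exp(6*exp(-y)/7)


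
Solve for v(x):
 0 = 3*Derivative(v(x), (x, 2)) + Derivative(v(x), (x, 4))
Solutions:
 v(x) = C1 + C2*x + C3*sin(sqrt(3)*x) + C4*cos(sqrt(3)*x)


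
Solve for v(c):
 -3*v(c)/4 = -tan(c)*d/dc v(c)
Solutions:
 v(c) = C1*sin(c)^(3/4)


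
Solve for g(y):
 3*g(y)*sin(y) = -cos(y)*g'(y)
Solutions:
 g(y) = C1*cos(y)^3


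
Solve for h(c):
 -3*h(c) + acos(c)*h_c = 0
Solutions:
 h(c) = C1*exp(3*Integral(1/acos(c), c))


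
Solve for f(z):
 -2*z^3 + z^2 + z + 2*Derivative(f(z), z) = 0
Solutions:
 f(z) = C1 + z^4/4 - z^3/6 - z^2/4


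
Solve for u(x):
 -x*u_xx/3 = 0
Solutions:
 u(x) = C1 + C2*x


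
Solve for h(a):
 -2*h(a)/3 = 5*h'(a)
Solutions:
 h(a) = C1*exp(-2*a/15)


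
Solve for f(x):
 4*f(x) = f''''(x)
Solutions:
 f(x) = C1*exp(-sqrt(2)*x) + C2*exp(sqrt(2)*x) + C3*sin(sqrt(2)*x) + C4*cos(sqrt(2)*x)


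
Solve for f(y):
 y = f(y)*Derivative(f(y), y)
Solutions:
 f(y) = -sqrt(C1 + y^2)
 f(y) = sqrt(C1 + y^2)


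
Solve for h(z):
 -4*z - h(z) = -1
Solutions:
 h(z) = 1 - 4*z


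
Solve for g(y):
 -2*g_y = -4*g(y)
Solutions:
 g(y) = C1*exp(2*y)


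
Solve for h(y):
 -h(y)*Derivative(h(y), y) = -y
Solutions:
 h(y) = -sqrt(C1 + y^2)
 h(y) = sqrt(C1 + y^2)


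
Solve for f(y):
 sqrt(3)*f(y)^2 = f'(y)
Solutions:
 f(y) = -1/(C1 + sqrt(3)*y)


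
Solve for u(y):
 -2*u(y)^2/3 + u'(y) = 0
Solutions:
 u(y) = -3/(C1 + 2*y)


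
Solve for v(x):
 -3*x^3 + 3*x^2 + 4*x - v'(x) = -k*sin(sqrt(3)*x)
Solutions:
 v(x) = C1 - sqrt(3)*k*cos(sqrt(3)*x)/3 - 3*x^4/4 + x^3 + 2*x^2


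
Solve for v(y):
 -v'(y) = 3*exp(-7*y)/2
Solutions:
 v(y) = C1 + 3*exp(-7*y)/14


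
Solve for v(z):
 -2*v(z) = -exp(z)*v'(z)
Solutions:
 v(z) = C1*exp(-2*exp(-z))


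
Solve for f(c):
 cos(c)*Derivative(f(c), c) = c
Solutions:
 f(c) = C1 + Integral(c/cos(c), c)


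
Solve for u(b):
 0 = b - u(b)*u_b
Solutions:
 u(b) = -sqrt(C1 + b^2)
 u(b) = sqrt(C1 + b^2)


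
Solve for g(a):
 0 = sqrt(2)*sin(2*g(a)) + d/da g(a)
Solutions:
 g(a) = pi - acos((-C1 - exp(4*sqrt(2)*a))/(C1 - exp(4*sqrt(2)*a)))/2
 g(a) = acos((-C1 - exp(4*sqrt(2)*a))/(C1 - exp(4*sqrt(2)*a)))/2


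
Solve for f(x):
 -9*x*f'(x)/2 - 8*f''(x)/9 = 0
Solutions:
 f(x) = C1 + C2*erf(9*sqrt(2)*x/8)


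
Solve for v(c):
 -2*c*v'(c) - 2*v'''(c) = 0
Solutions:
 v(c) = C1 + Integral(C2*airyai(-c) + C3*airybi(-c), c)


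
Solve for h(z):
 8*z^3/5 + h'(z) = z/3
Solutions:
 h(z) = C1 - 2*z^4/5 + z^2/6


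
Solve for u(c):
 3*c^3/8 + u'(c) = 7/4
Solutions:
 u(c) = C1 - 3*c^4/32 + 7*c/4


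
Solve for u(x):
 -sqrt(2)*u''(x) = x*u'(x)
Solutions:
 u(x) = C1 + C2*erf(2^(1/4)*x/2)


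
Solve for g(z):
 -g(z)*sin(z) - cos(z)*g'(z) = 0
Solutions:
 g(z) = C1*cos(z)


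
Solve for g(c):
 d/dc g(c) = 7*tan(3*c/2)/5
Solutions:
 g(c) = C1 - 14*log(cos(3*c/2))/15


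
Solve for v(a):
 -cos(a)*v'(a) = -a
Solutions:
 v(a) = C1 + Integral(a/cos(a), a)


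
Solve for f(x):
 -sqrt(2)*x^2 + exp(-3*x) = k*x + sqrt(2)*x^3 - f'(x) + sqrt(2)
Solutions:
 f(x) = C1 + k*x^2/2 + sqrt(2)*x^4/4 + sqrt(2)*x^3/3 + sqrt(2)*x + exp(-3*x)/3


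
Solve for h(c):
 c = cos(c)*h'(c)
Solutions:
 h(c) = C1 + Integral(c/cos(c), c)


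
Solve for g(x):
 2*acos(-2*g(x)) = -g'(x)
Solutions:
 Integral(1/acos(-2*_y), (_y, g(x))) = C1 - 2*x


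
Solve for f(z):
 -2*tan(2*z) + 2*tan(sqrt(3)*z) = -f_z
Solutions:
 f(z) = C1 - log(cos(2*z)) + 2*sqrt(3)*log(cos(sqrt(3)*z))/3


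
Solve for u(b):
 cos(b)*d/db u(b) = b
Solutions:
 u(b) = C1 + Integral(b/cos(b), b)


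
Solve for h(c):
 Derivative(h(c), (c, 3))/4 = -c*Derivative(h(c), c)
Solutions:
 h(c) = C1 + Integral(C2*airyai(-2^(2/3)*c) + C3*airybi(-2^(2/3)*c), c)


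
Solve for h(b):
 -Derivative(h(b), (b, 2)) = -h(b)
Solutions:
 h(b) = C1*exp(-b) + C2*exp(b)
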